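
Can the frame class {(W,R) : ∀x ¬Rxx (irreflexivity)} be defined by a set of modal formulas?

Not modally definable

If a class were modally definable it would be closed under surjective bounded morphisms (Goldblatt–Thomason).
The 2-cycle (worlds 0,1 with 0→1→0) is irreflexive, and the map sending every world to a single reflexive point • is a surjective bounded morphism (forth: every edge maps to (•,•); back: every world has a successor). So any modal formula valid on the 2-cycle is also valid on the reflexive point, which is not irreflexive.
Hence irreflexivity is not modally definable.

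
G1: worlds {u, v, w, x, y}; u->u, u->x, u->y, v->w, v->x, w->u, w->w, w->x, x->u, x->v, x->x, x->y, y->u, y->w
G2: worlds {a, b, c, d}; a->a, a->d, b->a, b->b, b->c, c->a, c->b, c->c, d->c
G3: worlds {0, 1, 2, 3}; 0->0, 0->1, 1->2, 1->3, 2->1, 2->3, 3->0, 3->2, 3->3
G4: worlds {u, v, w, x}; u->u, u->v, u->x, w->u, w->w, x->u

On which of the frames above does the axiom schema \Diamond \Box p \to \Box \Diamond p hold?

The schema corresponds to convergence: \forall x \forall y \forall z (Rxy \wedge Rxz \to \exists w (Ryw \wedge Rzw)).
G1: satisfies the condition.
G2: fails — Raa and Rad but a and d have no common successor.
G3: fails — R00 and R01 but 0 and 1 have no common successor.
G4: fails — Ruv and Ruv but v and v have no common successor.

G1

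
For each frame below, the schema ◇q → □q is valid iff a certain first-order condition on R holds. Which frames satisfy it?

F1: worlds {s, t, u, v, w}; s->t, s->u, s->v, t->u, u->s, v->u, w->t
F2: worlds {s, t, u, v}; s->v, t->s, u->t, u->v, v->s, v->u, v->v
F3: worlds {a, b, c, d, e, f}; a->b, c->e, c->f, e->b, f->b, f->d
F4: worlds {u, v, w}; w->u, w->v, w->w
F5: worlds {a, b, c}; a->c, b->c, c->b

Frame correspondent (Sahlqvist): ∀x ∀y ∀z (Rxy ∧ Rxz → y = z) — i.e. partial functionality.
F1: fails — s sees both t and u.
F2: fails — u sees both t and v.
F3: fails — c sees both e and f.
F4: fails — w sees both u and v.
F5: ✓.
Valid on: F5.

F5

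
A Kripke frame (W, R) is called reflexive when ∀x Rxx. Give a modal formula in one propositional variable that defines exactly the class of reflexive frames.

This is reflexivity; the standard corresponding axiom is T: □ψ → ψ.
Suppose □ψ→ψ is valid. At any x set V(ψ)={w : Rxw}. Then □ψ holds at x, so ψ holds at x, i.e. Rxx.

□ψ → ψ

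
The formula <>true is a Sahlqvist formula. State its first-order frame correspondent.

This is a form of the D axiom.
It corresponds to seriality: forall x exists y Rxy.

seriality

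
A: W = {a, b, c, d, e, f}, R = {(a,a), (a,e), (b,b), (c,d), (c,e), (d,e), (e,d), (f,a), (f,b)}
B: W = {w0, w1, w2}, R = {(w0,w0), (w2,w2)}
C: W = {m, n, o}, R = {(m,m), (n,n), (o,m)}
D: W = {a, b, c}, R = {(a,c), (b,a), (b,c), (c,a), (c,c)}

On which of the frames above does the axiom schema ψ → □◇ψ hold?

This is the axiom for symmetry; its first-order frame correspondent is ∀x ∀y (Rxy → Ryx).
A: fails — Rcd but not Rdc.
B: condition met.
C: fails — Rom but not Rmo.
D: fails — Rbc but not Rcb.

B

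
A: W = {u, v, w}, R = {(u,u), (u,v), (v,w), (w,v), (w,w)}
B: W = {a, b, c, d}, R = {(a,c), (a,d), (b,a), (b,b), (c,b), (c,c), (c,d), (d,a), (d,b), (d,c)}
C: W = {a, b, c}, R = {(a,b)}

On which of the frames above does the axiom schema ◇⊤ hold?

A, B

The schema corresponds to seriality: ∀x ∃y Rxy.
A: condition met.
B: condition met.
C: fails — world b has no successor.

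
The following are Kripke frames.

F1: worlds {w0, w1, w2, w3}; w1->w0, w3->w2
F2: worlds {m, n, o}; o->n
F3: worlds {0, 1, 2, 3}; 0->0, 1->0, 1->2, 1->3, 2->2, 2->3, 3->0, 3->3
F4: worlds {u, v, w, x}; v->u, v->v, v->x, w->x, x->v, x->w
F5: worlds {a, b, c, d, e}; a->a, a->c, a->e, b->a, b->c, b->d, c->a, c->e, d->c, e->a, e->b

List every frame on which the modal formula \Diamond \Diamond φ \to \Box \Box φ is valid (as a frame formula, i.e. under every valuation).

This is the axiom for a generalized confluence (Geach) condition; its first-order frame correspondent is \forall x \forall y \forall z ((x R^2 y \wedge x R^2 z) \to \exists w (y = w \wedge z = w)).
F1: condition met.
F2: condition met.
F3: fails — 1R²0, 1R²2 but 0 ≠ 2.
F4: fails — vR²u, vR²v but u ≠ v.
F5: fails — aR²a, aR²b but a ≠ b.

F1, F2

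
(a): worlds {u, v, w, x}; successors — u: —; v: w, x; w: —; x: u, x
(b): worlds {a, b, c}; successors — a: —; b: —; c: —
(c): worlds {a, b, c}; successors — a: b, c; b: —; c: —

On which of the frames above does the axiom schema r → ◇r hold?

none

The schema corresponds to reflexivity: ∀x Rxx.
(a): fails — world u does not see itself.
(b): fails — world a does not see itself.
(c): fails — world a does not see itself.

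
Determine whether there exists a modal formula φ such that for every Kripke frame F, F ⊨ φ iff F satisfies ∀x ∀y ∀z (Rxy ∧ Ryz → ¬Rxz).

Modal frame validity is preserved under surjective bounded morphisms.
The 7-cycle (worlds s,t,u,v,w,x,y with s→t→u→v→w→x→y→s) is intransitive. Mapping every world to a single reflexive point • is a surjective bounded morphism; the reflexive point is not intransitive (R••∧R•• but R••).
Hence intransitivity is not modally definable.

No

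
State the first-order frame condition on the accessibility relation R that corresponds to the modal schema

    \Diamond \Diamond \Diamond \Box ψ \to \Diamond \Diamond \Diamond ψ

\forall x \forall y (x R^3 y \to \exists w (yRw \wedge x R^3 w))

This is a Sahlqvist (Geach-type) schema ◇^3□^1ψ → □^0◇^3ψ.
Minimal-valuation argument: fix x; take any y with xR^3y and any z with xR^0z. Set V(ψ) to the set of worlds R-reachable from y in exactly 1 step. Then □^1ψ holds at y, so the antecedent holds at x; validity forces ◇^3ψ at z, giving a w with zR^3w and yR^1w.
First-order correspondent: \forall x \forall y (x R^3 y \to \exists w (yRw \wedge x R^3 w)).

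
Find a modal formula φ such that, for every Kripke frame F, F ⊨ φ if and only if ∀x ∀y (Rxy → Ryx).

s → □◇s

A defining formula is s → □◇s (the B axiom).
Suppose s→□◇s is valid. Take Rxy and set V(s)={x}. Then s at x, so □◇s at x, so ◇s at y, so some z with Ryz has s; z=x, i.e. Ryx.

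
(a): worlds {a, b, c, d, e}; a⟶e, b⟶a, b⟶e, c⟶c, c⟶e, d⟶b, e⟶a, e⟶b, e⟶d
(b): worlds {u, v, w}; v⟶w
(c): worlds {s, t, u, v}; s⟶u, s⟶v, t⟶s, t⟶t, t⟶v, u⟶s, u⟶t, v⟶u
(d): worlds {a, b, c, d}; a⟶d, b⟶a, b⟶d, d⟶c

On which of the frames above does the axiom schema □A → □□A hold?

This is the axiom for transitivity; its first-order frame correspondent is ∀x ∀y ∀z (Rxy ∧ Ryz → Rxz).
(a): fails — Reb and Rbe but not Ree.
(b): holds.
(c): fails — Rtv and Rvu but not Rtu.
(d): fails — Rad and Rdc but not Rac.
Valid on: (b).

(b)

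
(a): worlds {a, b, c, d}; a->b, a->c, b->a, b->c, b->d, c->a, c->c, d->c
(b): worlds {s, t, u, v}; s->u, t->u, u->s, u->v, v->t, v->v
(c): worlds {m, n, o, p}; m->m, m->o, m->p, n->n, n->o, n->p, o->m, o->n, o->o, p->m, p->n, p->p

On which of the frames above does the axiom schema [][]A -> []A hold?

This is the axiom for density; its first-order frame correspondent is forall x forall y (Rxy -> exists z (Rxz & Rzy)).
(a): fails — Rab but no z with Raz and Rzb.
(b): fails — Rus but no z with Ruz and Rzs.
(c): holds.

(c)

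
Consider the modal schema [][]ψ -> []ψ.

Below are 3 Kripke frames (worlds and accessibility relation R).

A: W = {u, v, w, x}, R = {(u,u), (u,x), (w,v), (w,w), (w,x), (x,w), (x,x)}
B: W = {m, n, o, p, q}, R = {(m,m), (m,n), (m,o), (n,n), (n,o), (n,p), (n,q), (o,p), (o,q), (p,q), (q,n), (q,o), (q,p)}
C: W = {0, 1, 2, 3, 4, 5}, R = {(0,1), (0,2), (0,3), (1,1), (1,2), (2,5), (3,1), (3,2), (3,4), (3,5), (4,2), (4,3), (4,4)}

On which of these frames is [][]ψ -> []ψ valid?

The schema corresponds to density: forall x forall y (Rxy -> exists z (Rxz & Rzy)).
A: condition met.
B: fails — Rpq but no z with Rpz and Rzq.
C: fails — R25 but no z with R2z and Rz5.
Valid on: A.

A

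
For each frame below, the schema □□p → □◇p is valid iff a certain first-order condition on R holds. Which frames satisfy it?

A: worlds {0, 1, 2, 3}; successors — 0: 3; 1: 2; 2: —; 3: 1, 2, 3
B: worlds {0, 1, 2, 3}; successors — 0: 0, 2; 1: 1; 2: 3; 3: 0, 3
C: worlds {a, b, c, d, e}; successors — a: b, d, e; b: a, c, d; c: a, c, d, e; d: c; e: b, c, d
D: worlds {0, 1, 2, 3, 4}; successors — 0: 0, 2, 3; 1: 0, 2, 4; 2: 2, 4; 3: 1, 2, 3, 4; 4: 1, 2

This is the axiom for a generalized confluence (Geach) condition; its first-order frame correspondent is ∀x ∀z (xRz → ∃w (xR²w ∧ zRw)).
A: fails — 1R2 but no w with 1R²w and 2Rw.
B: holds.
C: holds.
D: holds.

B, C, D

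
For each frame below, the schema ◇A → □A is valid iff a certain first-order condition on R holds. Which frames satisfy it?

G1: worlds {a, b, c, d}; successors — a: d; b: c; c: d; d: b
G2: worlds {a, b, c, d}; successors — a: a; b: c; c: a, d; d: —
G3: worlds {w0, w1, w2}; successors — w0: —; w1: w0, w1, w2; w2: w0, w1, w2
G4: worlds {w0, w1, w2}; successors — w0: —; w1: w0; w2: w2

G1, G4

Frame correspondent (Sahlqvist): ∀x ∀y ∀z (Rxy ∧ Rxz → y = z) — i.e. partial functionality.
G1: ✓.
G2: fails — c sees both a and d.
G3: fails — w1 sees both w0 and w1.
G4: ✓.
Valid on: G1, G4.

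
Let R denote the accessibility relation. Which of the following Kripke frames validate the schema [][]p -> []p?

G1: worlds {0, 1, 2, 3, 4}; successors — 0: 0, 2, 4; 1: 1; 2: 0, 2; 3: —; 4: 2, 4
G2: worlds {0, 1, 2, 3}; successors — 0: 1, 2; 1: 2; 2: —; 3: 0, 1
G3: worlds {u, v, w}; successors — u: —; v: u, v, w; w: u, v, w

Frame correspondent (Sahlqvist): forall x forall y (Rxy -> exists z (Rxz & Rzy)) — i.e. density.
G1: satisfies the condition.
G2: fails — R12 but no z with R1z and Rz2.
G3: satisfies the condition.

G1, G3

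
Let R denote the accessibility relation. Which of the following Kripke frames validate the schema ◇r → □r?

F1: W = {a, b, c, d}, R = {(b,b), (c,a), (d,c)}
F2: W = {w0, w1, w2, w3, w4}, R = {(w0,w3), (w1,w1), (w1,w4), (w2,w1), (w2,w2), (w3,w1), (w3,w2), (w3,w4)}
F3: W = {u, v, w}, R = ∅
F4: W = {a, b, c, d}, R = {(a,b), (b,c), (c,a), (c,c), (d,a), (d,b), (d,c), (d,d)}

F1, F3

Frame correspondent (Sahlqvist): ∀x ∀y ∀z (Rxy ∧ Rxz → y = z) — i.e. partial functionality.
F1: condition met.
F2: fails — w1 sees both w1 and w4.
F3: condition met.
F4: fails — c sees both a and c.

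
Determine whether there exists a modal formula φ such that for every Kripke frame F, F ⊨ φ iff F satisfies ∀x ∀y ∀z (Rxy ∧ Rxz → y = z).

Yes — defined by ◇r → □r

This is a Sahlqvist condition; the CD axiom ◇r → □r defines it.
Suppose ◇r→□r is valid. Take Rxy, Rxz and set V(r)={y}. Then ◇r at x, so □r at x, so r at z, i.e. z=y.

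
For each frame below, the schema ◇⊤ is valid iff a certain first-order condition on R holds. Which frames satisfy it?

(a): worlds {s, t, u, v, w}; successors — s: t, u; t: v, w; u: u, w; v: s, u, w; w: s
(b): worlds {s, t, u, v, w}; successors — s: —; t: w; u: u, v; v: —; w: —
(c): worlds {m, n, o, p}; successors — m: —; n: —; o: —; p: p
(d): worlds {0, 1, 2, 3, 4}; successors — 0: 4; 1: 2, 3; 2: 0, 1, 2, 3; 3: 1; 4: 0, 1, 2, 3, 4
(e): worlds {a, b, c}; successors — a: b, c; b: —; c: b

Frame correspondent (Sahlqvist): ∀x ∃y Rxy — i.e. seriality.
(a): holds.
(b): fails — world s has no successor.
(c): fails — world m has no successor.
(d): holds.
(e): fails — world b has no successor.

(a), (d)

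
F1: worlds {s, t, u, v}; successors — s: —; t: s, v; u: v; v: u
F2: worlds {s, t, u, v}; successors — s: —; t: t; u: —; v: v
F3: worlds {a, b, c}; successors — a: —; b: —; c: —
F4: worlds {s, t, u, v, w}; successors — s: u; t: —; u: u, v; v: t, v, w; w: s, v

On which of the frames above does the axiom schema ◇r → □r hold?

Frame correspondent (Sahlqvist): ∀x ∀y ∀z (Rxy ∧ Rxz → y = z) — i.e. partial functionality.
F1: fails — t sees both s and v.
F2: ✓.
F3: ✓.
F4: fails — u sees both u and v.
Valid on: F2, F3.

F2, F3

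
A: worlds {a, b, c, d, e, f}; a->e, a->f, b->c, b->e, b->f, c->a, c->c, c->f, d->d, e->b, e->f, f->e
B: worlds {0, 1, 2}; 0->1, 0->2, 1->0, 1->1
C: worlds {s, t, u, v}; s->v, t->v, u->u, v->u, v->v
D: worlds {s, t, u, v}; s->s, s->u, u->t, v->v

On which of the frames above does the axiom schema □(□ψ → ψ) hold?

This is the axiom for shift-reflexivity; its first-order frame correspondent is ∀x ∀y (Rxy → Ryy).
A: fails — Reb but not Rbb.
B: fails — R10 but not R00.
C: satisfies the condition.
D: fails — Rsu but not Ruu.

C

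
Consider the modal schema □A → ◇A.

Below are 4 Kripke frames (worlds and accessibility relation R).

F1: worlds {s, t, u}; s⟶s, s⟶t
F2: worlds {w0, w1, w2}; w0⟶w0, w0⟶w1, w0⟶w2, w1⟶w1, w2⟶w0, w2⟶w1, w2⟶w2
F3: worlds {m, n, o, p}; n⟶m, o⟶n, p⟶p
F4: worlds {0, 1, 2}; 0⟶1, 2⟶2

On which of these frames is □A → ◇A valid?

F2

The schema corresponds to seriality: ∀x ∃y Rxy.
F1: fails — world t has no successor.
F2: condition met.
F3: fails — world m has no successor.
F4: fails — world 1 has no successor.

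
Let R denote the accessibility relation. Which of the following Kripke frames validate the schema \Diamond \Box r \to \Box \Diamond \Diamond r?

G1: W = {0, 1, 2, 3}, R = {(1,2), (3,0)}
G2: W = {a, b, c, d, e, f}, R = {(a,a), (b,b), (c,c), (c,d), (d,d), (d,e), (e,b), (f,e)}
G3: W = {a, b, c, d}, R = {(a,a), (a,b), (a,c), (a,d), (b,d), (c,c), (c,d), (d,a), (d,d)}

This is the axiom for a generalized confluence (Geach) condition; its first-order frame correspondent is \forall x \forall y \forall z ((xRy \wedge xRz) \to \exists w (yRw \wedge z R^2 w)).
G1: fails — 1R2, 1R2 but no w with 2Rw and 2R²w.
G2: fails — dRd, dRe but no w with dRw and eR²w.
G3: ✓.

G3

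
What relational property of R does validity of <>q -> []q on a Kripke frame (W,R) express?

Partial functionality

This schema is the CD axiom.
Its frame correspondent is partial functionality — forall x forall y forall z (Rxy & Rxz -> y = z).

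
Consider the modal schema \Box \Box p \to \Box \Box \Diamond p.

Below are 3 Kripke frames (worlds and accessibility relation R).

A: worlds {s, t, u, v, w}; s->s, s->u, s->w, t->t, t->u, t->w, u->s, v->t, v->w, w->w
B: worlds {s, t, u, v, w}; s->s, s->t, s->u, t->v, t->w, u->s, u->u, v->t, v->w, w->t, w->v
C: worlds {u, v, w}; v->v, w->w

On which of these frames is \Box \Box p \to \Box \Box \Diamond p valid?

C

Frame correspondent (Sahlqvist): \forall x \forall z (x R^2 z \to \exists w (x R^2 w \wedge zRw)) — i.e. a generalized confluence (Geach) condition.
A: fails — vR²u but no w* with vR²w* and uRw*.
B: fails — uR²t but no w* with uR²w* and tRw*.
C: satisfies the condition.
Valid on: C.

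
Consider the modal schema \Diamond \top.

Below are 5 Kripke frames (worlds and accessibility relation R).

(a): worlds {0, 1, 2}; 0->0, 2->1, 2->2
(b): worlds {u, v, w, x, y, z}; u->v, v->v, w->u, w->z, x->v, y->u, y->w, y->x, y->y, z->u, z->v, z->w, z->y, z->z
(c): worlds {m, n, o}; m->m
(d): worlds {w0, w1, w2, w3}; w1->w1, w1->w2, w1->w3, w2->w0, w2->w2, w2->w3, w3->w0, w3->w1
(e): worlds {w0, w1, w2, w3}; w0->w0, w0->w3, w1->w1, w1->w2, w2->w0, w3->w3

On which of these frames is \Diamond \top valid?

(b), (e)

The schema corresponds to seriality: \forall x \exists y Rxy.
(a): fails — world 1 has no successor.
(b): satisfies the condition.
(c): fails — world n has no successor.
(d): fails — world w0 has no successor.
(e): satisfies the condition.
Valid on: (b), (e).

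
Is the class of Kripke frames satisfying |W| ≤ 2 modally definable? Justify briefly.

No — not modally definable

If a class were modally definable it would be closed under disjoint unions (Goldblatt–Thomason).
Any modal formula valid on each of 3 disjoint one-world frames is valid on their disjoint union (validity is preserved under disjoint unions). Each one-world frame has |W|=1≤2, but the union has |W|=3.
So the class is not modally definable.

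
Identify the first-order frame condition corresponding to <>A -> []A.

This is the CD axiom.
It corresponds to partial functionality: forall x forall y forall z (Rxy & Rxz -> y = z).

partial functionality: forall x forall y forall z (Rxy & Rxz -> y = z)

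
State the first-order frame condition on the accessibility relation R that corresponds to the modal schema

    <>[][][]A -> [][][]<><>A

This is a Sahlqvist (Geach-type) schema ◇^1□^3A → □^3◇^2A.
First-order correspondent: forall x forall y forall z ((xRy & x R^3 z) -> exists w (y R^3 w & z R^2 w)).

forall x forall y forall z ((xRy & x R^3 z) -> exists w (y R^3 w & z R^2 w))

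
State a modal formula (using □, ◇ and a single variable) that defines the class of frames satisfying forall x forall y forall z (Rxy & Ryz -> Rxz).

A defining formula is □r → □□r (the 4 axiom).
Suppose □r→□□r is valid. Take Rxy, Ryz and set V(r)={w : Rxw}. Then □r at x, so □□r at x, so □r at y, so r at z, i.e. Rxz.

□r → □□r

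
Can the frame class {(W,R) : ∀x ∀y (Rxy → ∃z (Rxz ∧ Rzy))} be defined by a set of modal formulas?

Definable; □□r → □r defines it

Yes: it is density, defined by the C4 schema □□r → □r.
Suppose □□r→□r is valid. Take Rxy and set V(r)={w : xR²w}. Then □□r at x, so □r at x, so r at y, i.e. ∃z(Rxz∧Rzy).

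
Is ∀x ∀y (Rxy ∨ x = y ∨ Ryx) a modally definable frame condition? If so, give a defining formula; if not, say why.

Any modally definable frame class is closed under disjoint unions.
Take 3 disjoint single-world reflexive frames: each is trivially connected, but their disjoint union has 3 worlds with no edge between distinct components, so it is not connected.
Hence connectedness of R is not modally definable.

No — not modally definable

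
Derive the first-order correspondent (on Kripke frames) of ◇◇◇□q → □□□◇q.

∀x ∀y ∀z ((xR³y ∧ xR³z) → ∃w (yRw ∧ zRw))

This is a Sahlqvist (Geach-type) schema ◇^3□^1q → □^3◇^1q.
Minimal-valuation argument: fix x; take any y with xR^3y and any z with xR^3z. Set V(q) to the set of worlds R-reachable from y in exactly 1 step. Then □^1q holds at y, so the antecedent holds at x; validity forces ◇^1q at z, giving a w with zR^1w and yR^1w.
First-order correspondent: ∀x ∀y ∀z ((xR³y ∧ xR³z) → ∃w (yRw ∧ zRw)).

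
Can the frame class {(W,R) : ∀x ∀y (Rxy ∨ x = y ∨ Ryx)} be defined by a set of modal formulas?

Not modally definable

Any modally definable frame class is closed under disjoint unions.
Take 2 disjoint single-world reflexive frames: each is trivially connected, but their disjoint union has 2 worlds with no edge between distinct components, so it is not connected.
So no modal formula (or set of formulas) defines exactly the connected frames.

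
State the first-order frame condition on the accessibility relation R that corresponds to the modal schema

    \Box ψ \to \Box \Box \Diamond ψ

This is a Sahlqvist (Geach-type) schema ◇^0□^1ψ → □^2◇^1ψ.
First-order correspondent: \forall x \forall z (x R^2 z \to \exists w (xRw \wedge zRw)).

\forall x \forall z (x R^2 z \to \exists w (xRw \wedge zRw))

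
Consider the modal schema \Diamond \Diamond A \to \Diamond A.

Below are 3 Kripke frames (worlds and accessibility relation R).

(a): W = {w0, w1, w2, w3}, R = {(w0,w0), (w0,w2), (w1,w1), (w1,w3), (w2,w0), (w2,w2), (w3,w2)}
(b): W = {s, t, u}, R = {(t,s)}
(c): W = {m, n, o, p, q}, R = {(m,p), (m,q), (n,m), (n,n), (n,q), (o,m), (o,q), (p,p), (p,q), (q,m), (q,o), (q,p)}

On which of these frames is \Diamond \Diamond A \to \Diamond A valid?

Frame correspondent (Sahlqvist): \forall x \forall y \forall z (Rxy \wedge Ryz \to Rxz) — i.e. transitivity.
(a): fails — Rw3w2 and Rw2w0 but not Rw3w0.
(b): holds.
(c): fails — Rom and Rmp but not Rop.

(b)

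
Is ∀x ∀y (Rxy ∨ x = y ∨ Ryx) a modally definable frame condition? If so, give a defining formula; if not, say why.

If a class were modally definable it would be closed under disjoint unions (Goldblatt–Thomason).
Take 4 disjoint single-world reflexive frames: each is trivially connected, but their disjoint union has 4 worlds with no edge between distinct components, so it is not connected.
So the class is not modally definable.

Not definable by any modal formula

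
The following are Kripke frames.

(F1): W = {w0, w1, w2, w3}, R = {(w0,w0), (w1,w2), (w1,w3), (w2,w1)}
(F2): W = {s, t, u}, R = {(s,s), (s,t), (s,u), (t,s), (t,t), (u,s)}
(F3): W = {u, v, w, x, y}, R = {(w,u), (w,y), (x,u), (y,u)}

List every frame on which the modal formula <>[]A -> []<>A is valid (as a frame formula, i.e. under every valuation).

This is the axiom for convergence; its first-order frame correspondent is forall x forall y forall z (Rxy & Rxz -> exists w (Ryw & Rzw)).
(F1): fails — Rw1w2 and Rw1w3 but w2 and w3 have no common successor.
(F2): holds.
(F3): fails — Rwy and Rwu but y and u have no common successor.
Valid on: (F2).

(F2)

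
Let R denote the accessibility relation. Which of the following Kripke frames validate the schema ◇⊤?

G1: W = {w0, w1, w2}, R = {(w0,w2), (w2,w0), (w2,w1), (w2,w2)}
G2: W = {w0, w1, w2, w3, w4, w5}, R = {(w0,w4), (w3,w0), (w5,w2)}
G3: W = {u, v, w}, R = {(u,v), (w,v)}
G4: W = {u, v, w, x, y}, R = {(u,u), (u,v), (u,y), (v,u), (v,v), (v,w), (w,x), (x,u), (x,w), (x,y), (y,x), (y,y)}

The schema corresponds to seriality: ∀x ∃y Rxy.
G1: fails — world w1 has no successor.
G2: fails — world w1 has no successor.
G3: fails — world v has no successor.
G4: satisfies the condition.
Valid on: G4.

G4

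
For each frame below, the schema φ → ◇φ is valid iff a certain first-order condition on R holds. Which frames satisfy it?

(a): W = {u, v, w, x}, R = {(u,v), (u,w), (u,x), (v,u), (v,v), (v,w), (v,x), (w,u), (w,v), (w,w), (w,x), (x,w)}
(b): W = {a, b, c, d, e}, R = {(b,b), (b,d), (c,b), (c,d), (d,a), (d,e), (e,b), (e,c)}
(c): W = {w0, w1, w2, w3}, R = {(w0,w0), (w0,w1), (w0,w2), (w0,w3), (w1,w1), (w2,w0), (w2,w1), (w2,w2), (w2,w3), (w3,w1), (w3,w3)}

Frame correspondent (Sahlqvist): ∀x Rxx — i.e. reflexivity.
(a): fails — world u does not see itself.
(b): fails — world a does not see itself.
(c): holds.

(c)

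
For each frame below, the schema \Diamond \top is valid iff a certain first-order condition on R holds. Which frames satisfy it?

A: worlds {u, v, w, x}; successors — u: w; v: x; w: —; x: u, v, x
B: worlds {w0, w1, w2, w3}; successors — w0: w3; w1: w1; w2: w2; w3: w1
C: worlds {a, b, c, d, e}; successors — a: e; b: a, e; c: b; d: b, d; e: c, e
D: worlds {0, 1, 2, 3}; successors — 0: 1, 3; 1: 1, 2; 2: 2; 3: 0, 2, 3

B, C, D

This is the axiom for seriality; its first-order frame correspondent is \forall x \exists y Rxy.
A: fails — world w has no successor.
B: holds.
C: holds.
D: holds.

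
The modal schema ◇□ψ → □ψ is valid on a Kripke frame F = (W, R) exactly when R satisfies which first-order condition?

the Euclidean property: ∀x ∀y ∀z (Rxy ∧ Rxz → Ryz)

Replacing ψ by ¬ψ and contraposing gives the equivalent schema ◇ψ → □◇ψ.
Suppose ◇ψ→□◇ψ is valid. Take Rxy, Rxz and set V(ψ)={y}. Then ◇ψ at x, so □◇ψ at x, so ◇ψ at z, so some w with Rzw has ψ; w=y, i.e. Rzy. By symmetry of the argument, Ryz.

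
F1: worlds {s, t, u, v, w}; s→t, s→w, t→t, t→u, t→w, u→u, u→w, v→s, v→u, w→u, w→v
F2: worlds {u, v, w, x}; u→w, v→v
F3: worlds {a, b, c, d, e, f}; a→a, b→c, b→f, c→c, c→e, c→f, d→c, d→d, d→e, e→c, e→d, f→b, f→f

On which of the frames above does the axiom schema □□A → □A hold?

The schema corresponds to density: ∀x ∀y (Rxy → ∃z (Rxz ∧ Rzy)).
F1: fails — Rvs but no z with Rvz and Rzs.
F2: fails — Ruw but no z with Ruz and Rzw.
F3: satisfies the condition.

F3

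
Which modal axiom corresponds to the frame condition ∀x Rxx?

□p → p

This is reflexivity; the standard corresponding axiom is T: □p → p.
Suppose □p→p is valid. At any x set V(p)={w : Rxw}. Then □p holds at x, so p holds at x, i.e. Rxx.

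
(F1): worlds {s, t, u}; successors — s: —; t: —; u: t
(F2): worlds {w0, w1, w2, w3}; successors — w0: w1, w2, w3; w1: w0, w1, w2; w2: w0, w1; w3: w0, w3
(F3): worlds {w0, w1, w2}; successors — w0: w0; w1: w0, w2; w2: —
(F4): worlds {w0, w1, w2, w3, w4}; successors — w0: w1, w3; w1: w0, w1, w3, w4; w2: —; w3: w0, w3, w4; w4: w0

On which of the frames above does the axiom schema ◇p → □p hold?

(F1)

The schema corresponds to partial functionality: ∀x ∀y ∀z (Rxy ∧ Rxz → y = z).
(F1): holds.
(F2): fails — w0 sees both w1 and w2.
(F3): fails — w1 sees both w0 and w2.
(F4): fails — w0 sees both w1 and w3.
Valid on: (F1).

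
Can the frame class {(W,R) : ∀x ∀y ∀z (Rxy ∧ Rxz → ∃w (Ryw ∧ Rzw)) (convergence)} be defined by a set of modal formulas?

Yes — defined by ◇□r → □◇r

This is a Sahlqvist condition; the .2 axiom ◇□r → □◇r defines it.
Suppose ◇□r→□◇r is valid. Take Rxy, Rxz and set V(r)={w : Ryw}. Then □r at y so ◇□r at x, so □◇r at x, so ◇r at z, giving w with Rzw and Ryw.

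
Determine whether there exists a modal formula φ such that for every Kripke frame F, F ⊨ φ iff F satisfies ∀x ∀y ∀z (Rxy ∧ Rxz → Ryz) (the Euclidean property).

Definable; ◇p → □◇p defines it

The condition is the Euclidean property. A defining modal formula is ◇p → □◇p.
Suppose ◇p→□◇p is valid. Take Rxy, Rxz and set V(p)={y}. Then ◇p at x, so □◇p at x, so ◇p at z, so some w with Rzw has p; w=y, i.e. Rzy. By symmetry of the argument, Ryz.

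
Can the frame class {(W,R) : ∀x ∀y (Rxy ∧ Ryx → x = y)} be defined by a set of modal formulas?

Any modally definable frame class is closed under surjective bounded morphisms.
The 4-cycle (worlds w0,w1,w2,w3 with w0→w1→w2→w3→w0) is antisymmetric. Sending even-indexed worlds to • and odd-indexed worlds to ∘ is a surjective bounded morphism onto the two-world frame with •↔∘, which is not antisymmetric.
Hence antisymmetry is not modally definable.

No — not modally definable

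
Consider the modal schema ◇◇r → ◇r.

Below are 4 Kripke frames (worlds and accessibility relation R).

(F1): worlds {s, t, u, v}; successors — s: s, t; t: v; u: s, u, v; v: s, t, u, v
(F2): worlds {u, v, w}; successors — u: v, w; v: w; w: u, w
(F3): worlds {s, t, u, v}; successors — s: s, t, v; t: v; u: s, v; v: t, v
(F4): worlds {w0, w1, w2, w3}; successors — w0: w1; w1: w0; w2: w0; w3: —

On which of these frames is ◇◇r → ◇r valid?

none

Frame correspondent (Sahlqvist): ∀x ∀y (xR²y → ∃w (y = w ∧ xRw)) — i.e. a generalized confluence (Geach) condition.
(F1): fails — sR²v but no w with v=w and sRw.
(F2): fails — uR²u but no t with u=t and uRt.
(F3): fails — tR²t but no w with t=w and tRw.
(F4): fails — w0R²w0 but no w with w0=w and w0Rw.
Valid on no frame.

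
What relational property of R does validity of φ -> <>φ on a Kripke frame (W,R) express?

This schema is equivalent to the T axiom □φ → φ.
Its frame correspondent is reflexivity — forall x Rxx.

Reflexivity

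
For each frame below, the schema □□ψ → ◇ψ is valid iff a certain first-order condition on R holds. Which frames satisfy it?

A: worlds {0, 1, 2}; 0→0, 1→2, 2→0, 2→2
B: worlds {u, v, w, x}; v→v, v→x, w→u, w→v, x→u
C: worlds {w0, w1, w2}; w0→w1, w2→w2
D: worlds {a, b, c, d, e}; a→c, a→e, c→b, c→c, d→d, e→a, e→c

A

This is the axiom for a generalized confluence (Geach) condition; its first-order frame correspondent is ∀x ∃w (xR²w ∧ xRw).
A: satisfies the condition.
B: fails — at u but no t with uR²t and uRt.
C: fails — at w0 but no w with w0R²w and w0Rw.
D: fails — at b but no w with bR²w and bRw.
Valid on: A.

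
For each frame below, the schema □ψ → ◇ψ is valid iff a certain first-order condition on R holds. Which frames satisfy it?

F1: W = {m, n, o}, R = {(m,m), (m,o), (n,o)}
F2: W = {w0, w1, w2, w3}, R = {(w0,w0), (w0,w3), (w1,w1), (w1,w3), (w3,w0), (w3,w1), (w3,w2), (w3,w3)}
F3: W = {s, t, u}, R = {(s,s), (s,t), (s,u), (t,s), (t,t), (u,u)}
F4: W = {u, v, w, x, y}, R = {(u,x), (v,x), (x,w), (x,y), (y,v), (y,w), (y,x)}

The schema corresponds to seriality: ∀x ∃y Rxy.
F1: fails — world o has no successor.
F2: fails — world w2 has no successor.
F3: satisfies the condition.
F4: fails — world w has no successor.

F3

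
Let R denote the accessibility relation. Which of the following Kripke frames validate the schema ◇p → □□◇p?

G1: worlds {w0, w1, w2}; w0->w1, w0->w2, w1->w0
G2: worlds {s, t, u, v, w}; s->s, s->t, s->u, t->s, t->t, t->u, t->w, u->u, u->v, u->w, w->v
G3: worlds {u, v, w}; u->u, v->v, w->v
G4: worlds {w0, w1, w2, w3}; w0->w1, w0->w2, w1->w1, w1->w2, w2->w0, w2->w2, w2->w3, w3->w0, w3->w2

The schema corresponds to a generalized confluence (Geach) condition: ∀x ∀y ∀z ((xRy ∧ xR²z) → ∃w (y = w ∧ zRw)).
G1: fails — w1Rw0, w1R²w2 but no w with w0=w and w2Rw.
G2: fails — sRs, sR²u but no w* with s=w* and uRw*.
G3: condition met.
G4: fails — w0Rw1, w0R²w2 but no w with w1=w and w2Rw.
Valid on: G3.

G3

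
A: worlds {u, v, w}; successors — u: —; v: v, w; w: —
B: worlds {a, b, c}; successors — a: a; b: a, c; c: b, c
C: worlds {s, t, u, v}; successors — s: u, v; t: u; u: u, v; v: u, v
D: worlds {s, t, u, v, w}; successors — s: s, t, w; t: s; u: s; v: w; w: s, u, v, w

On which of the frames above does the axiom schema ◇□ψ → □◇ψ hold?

The schema corresponds to convergence: ∀x ∀y ∀z (Rxy ∧ Rxz → ∃w (Ryw ∧ Rzw)).
A: fails — Rvv and Rvw but v and w have no common successor.
B: fails — Rbc and Rba but c and a have no common successor.
C: satisfies the condition.
D: fails — Rwu and Rwv but u and v have no common successor.

C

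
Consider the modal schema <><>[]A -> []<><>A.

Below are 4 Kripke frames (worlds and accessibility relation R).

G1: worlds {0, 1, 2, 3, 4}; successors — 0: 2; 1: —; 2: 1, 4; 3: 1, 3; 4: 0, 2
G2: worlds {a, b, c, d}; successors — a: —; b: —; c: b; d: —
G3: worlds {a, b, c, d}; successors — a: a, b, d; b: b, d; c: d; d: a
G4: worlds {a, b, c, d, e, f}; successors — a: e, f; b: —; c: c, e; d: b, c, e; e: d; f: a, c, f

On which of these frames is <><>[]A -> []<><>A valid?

G2, G3

The schema corresponds to a generalized confluence (Geach) condition: forall x forall y forall z ((x R^2 y & xRz) -> exists w (yRw & z R^2 w)).
G1: fails — 0R²1, 0R2 but no w with 1Rw and 2R²w.
G2: ✓.
G3: ✓.
G4: fails — cR²e, cRe but no w with eRw and eR²w.
Valid on: G2, G3.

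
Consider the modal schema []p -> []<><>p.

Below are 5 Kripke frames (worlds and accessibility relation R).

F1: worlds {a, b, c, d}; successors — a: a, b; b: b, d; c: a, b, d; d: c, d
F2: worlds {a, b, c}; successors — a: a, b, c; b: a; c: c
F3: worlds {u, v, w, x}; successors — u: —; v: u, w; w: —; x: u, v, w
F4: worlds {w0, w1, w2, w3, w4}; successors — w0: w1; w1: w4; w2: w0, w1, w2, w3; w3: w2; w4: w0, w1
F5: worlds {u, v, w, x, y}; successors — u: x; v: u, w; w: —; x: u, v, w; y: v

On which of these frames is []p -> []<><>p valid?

Frame correspondent (Sahlqvist): forall x forall z (xRz -> exists w (xRw & z R^2 w)) — i.e. a generalized confluence (Geach) condition.
F1: ✓.
F2: ✓.
F3: fails — vRu but no t with vRt and uR²t.
F4: fails — w2Rw0 but no w with w2Rw and w0R²w.
F5: fails — vRw but no t with vRt and wR²t.
Valid on: F1, F2.

F1, F2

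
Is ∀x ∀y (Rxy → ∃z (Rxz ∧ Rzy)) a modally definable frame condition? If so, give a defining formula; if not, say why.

Yes — defined by □□r → □r

The condition is density. A defining modal formula is □□r → □r.
Suppose □□r→□r is valid. Take Rxy and set V(r)={w : xR²w}. Then □□r at x, so □r at x, so r at y, i.e. ∃z(Rxz∧Rzy).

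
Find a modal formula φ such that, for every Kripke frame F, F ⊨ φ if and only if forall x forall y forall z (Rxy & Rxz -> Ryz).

The condition is the Euclidean property. The 5 schema ◇q → □◇q defines it.
Suppose ◇q→□◇q is valid. Take Rxy, Rxz and set V(q)={y}. Then ◇q at x, so □◇q at x, so ◇q at z, so some w with Rzw has q; w=y, i.e. Rzy. By symmetry of the argument, Ryz.

◇q → □◇q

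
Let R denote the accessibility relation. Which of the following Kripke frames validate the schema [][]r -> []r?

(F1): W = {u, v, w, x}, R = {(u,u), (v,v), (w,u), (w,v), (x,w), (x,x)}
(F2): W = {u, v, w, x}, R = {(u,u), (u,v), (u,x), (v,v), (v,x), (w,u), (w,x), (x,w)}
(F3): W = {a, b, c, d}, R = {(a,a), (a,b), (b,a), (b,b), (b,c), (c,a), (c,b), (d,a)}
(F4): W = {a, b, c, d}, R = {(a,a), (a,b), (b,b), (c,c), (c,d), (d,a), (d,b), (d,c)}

This is the axiom for density; its first-order frame correspondent is forall x forall y (Rxy -> exists z (Rxz & Rzy)).
(F1): satisfies the condition.
(F2): fails — Rxw but no z with Rxz and Rzw.
(F3): satisfies the condition.
(F4): satisfies the condition.

(F1), (F3), (F4)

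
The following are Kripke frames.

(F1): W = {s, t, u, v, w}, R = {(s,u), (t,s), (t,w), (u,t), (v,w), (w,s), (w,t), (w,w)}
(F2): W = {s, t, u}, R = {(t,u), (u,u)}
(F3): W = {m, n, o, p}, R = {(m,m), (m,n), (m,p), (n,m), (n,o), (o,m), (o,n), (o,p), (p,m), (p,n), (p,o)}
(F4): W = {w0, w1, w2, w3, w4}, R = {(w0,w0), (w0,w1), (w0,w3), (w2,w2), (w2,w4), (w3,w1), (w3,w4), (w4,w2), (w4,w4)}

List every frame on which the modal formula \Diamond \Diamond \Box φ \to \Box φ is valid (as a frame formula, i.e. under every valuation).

(F2)

The schema corresponds to a generalized confluence (Geach) condition: \forall x \forall y \forall z ((x R^2 y \wedge xRz) \to \exists w (yRw \wedge z = w)).
(F1): fails — sR²t, sRu but no w* with tRw* and u=w*.
(F2): ✓.
(F3): fails — mR²n, mRn but no w with nRw and n=w.
(F4): fails — w0R²w1, w0Rw0 but no w with w1Rw and w0=w.
Valid on: (F2).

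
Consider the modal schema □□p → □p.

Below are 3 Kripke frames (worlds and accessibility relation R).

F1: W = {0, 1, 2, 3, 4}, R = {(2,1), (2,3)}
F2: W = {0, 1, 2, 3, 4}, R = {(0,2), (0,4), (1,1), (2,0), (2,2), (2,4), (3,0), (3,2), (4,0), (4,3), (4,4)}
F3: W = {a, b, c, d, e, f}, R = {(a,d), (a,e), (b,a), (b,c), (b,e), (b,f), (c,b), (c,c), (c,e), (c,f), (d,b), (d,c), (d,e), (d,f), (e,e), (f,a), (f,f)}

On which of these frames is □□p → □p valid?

F2

The schema corresponds to density: ∀x ∀y (Rxy → ∃z (Rxz ∧ Rzy)).
F1: fails — R23 but no z with R2z and Rz3.
F2: condition met.
F3: fails — Rad but no z with Raz and Rzd.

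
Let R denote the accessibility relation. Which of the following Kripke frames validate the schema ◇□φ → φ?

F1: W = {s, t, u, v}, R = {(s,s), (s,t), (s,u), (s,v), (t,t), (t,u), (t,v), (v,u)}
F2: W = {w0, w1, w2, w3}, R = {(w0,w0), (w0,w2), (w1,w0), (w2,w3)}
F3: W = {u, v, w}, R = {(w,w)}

F3

This is the axiom for a generalized confluence (Geach) condition; its first-order frame correspondent is ∀x ∀y (xRy → ∃w (yRw ∧ x = w)).
F1: fails — sRt but no w with tRw and s=w.
F2: fails — w0Rw2 but no w with w2Rw and w0=w.
F3: ✓.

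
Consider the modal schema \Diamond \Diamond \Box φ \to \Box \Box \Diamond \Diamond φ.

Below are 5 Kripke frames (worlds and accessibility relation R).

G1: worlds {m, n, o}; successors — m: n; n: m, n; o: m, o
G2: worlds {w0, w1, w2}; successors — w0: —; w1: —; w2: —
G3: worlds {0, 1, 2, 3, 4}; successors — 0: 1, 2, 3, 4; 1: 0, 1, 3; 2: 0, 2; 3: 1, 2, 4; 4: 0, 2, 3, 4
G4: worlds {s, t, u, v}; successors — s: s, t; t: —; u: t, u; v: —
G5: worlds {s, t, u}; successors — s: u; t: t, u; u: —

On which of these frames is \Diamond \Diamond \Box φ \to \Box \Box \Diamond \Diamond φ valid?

The schema corresponds to a generalized confluence (Geach) condition: \forall x \forall y \forall z ((x R^2 y \wedge x R^2 z) \to \exists w (yRw \wedge z R^2 w)).
G1: satisfies the condition.
G2: satisfies the condition.
G3: satisfies the condition.
G4: fails — sR²s, sR²t but no w with sRw and tR²w.
G5: fails — tR²t, tR²u but no w with tRw and uR²w.

G1, G2, G3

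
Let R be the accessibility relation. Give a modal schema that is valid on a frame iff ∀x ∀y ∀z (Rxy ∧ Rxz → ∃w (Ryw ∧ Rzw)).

◇□s → □◇s

A defining formula is ◇□s → □◇s (the .2 axiom).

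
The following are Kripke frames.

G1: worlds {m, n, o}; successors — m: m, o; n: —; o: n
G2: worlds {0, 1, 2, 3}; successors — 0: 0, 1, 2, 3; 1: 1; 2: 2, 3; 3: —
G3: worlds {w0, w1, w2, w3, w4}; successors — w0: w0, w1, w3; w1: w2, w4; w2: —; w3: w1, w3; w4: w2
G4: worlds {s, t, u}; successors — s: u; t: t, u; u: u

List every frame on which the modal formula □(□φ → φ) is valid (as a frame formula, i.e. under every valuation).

G4

This is the axiom for shift-reflexivity; its first-order frame correspondent is ∀x ∀y (Rxy → Ryy).
G1: fails — Ron but not Rnn.
G2: fails — R23 but not R33.
G3: fails — Rw1w2 but not Rw2w2.
G4: holds.
Valid on: G4.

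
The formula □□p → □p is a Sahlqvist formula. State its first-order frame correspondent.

Suppose □□p→□p is valid. Take Rxy and set V(p)={w : xR²w}. Then □□p at x, so □p at x, so p at y, i.e. ∃z(Rxz∧Rzy).

Density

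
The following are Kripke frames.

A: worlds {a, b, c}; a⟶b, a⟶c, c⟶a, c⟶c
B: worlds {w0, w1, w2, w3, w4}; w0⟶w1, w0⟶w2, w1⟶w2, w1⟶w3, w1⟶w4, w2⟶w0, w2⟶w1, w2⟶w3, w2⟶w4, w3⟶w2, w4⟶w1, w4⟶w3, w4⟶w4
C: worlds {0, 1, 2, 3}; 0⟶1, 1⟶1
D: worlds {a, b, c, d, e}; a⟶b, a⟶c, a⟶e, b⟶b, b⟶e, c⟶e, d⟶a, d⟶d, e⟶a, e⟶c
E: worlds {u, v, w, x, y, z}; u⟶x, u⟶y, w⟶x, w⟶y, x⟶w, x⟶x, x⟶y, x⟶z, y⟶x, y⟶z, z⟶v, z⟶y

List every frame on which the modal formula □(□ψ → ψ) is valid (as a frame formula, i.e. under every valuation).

C

Frame correspondent (Sahlqvist): ∀x ∀y (Rxy → Ryy) — i.e. shift-reflexivity.
A: fails — Rca but not Raa.
B: fails — Rw1w2 but not Rw2w2.
C: condition met.
D: fails — Rea but not Raa.
E: fails — Rxw but not Rww.
Valid on: C.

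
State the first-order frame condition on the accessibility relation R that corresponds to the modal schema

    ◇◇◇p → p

This is a Sahlqvist (Geach-type) schema ◇^3□^0p → □^0◇^0p.
Minimal-valuation argument: fix x; take any y with xR^3y and any z with xR^0z. Set V(p) to the set of worlds R-reachable from y in exactly 0 steps. Then □^0p holds at y, so the antecedent holds at x; validity forces ◇^0p at z, giving a w with zR^0w and yR^0w.
First-order correspondent: ∀x ∀y (xR³y → ∃w (y = w ∧ x = w)).

∀x ∀y (xR³y → ∃w (y = w ∧ x = w))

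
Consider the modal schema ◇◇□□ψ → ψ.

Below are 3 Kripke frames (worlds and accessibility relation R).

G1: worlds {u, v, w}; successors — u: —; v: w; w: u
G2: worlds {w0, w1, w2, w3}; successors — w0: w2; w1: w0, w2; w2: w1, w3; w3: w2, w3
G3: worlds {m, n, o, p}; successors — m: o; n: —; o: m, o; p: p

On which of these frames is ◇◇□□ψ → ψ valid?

G3

This is the axiom for a generalized confluence (Geach) condition; its first-order frame correspondent is ∀x ∀y (xR²y → ∃w (yR²w ∧ x = w)).
G1: fails — vR²u but no t with uR²t and v=t.
G2: fails — w0R²w1 but no w with w1R²w and w0=w.
G3: ✓.
Valid on: G3.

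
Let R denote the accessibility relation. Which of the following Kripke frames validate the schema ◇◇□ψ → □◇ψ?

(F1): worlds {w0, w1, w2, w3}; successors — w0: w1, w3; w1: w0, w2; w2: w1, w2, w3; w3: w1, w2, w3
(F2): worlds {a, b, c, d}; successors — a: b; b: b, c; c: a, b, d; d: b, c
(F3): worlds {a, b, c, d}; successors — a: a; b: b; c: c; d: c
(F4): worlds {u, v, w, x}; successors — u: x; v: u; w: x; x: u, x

The schema corresponds to a generalized confluence (Geach) condition: ∀x ∀y ∀z ((xR²y ∧ xRz) → ∃w (yRw ∧ zRw)).
(F1): fails — w0R²w0, w0Rw1 but no w with w0Rw and w1Rw.
(F2): holds.
(F3): holds.
(F4): holds.
Valid on: (F2), (F3), (F4).

(F2), (F3), (F4)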